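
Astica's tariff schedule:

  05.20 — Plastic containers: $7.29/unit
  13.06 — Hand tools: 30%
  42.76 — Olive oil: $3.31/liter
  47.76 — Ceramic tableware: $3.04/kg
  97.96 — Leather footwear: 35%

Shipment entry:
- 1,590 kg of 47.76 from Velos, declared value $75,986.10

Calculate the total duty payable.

$4,833.60

Line 1 (47.76, Velos, 1,590 kg, $75,986.10):
Base rate for 47.76 is $3.04/kg.
Duty = 1,590 × $3.04 = $4,833.60.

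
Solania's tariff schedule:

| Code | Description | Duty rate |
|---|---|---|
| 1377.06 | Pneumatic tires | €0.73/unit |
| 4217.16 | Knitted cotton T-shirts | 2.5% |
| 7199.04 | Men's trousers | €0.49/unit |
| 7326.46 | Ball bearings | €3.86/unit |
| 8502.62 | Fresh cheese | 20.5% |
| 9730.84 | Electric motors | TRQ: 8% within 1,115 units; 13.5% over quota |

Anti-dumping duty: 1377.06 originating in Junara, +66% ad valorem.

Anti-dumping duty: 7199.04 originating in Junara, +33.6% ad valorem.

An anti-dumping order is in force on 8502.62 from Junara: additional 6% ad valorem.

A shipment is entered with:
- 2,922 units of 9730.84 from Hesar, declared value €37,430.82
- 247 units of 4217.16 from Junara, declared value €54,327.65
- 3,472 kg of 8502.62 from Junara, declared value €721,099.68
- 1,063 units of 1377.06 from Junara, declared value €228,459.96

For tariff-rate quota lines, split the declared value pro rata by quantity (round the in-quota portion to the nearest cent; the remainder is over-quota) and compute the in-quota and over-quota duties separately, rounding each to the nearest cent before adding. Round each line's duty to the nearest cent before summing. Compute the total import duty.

€348,276.76

Line 1 (9730.84, Hesar, 2,922 units, €37,430.82):
Code 9730.84 is under a tariff-rate quota (threshold 1,115 units). In-quota: 1,115 units at 8%; over-quota: 1,807 units at 13.5%.
Pro-rata value split: in-quota = €37,430.82 × 1,115/2,922 = €14,283.15; over-quota = €37,430.82 − €14,283.15 = €23,147.67.
In-quota duty = €14,283.15 × 8% = €1,142.65. Over-quota duty = €23,147.67 × 13.5% = €3,124.94.
Line duty = €1,142.65 + €3,124.94 = €4,267.59.
Line 2 (4217.16, Junara, 247 units, €54,327.65):
Base rate for 4217.16 is 2.5%.
Duty = €54,327.65 × 2.5% = €1,358.19.
Line 3 (8502.62, Junara, 3,472 kg, €721,099.68):
Base rate for 8502.62 is 20.5%.
Additional duty on 8502.62 from Junara: +6%. Applied ad valorem rate: 20.5% + 6% = 26.5%.
Duty = €721,099.68 × 26.5% = €191,091.42.
Line 4 (1377.06, Junara, 1,063 units, €228,459.96):
Base rate for 1377.06 is €0.73/unit.
Additional duty on 1377.06 from Junara: +66% ad valorem. Applied ad valorem rate = 66%.
Duty = €228,459.96 × 66% + 1,063 × €0.73 = €151,559.56.
Total = €4,267.59 + €1,358.19 + €191,091.42 + €151,559.56 = €348,276.76.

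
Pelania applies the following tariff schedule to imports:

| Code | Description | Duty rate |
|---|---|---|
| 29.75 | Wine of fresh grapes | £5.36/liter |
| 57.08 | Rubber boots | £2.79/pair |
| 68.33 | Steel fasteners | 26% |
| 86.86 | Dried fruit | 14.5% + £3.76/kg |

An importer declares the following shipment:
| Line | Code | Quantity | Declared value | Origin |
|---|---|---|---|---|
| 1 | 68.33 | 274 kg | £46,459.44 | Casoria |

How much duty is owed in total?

Line 1 (68.33, Casoria, 274 kg, £46,459.44):
Base rate for 68.33 is 26%.
Duty = £46,459.44 × 26% = £12,079.45.

£12,079.45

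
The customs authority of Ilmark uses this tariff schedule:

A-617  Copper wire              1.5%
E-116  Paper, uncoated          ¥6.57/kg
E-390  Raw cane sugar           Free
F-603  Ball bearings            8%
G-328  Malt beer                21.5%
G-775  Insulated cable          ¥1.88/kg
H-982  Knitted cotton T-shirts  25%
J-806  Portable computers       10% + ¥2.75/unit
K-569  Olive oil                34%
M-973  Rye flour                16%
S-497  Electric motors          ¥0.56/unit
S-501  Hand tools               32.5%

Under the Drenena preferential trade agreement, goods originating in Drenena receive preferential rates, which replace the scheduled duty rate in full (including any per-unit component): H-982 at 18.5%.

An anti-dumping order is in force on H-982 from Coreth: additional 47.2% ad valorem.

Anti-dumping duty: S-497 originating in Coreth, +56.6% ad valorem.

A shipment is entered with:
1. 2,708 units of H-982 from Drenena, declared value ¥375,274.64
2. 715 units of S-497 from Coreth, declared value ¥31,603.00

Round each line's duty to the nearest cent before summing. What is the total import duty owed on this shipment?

¥87,713.51

Line 1 (H-982, Drenena, 2,708 units, ¥375,274.64):
Base rate for H-982 is 25%.
Origin Drenena qualifies under the Ilmark–Drenena agreement and H-982 is covered: preferential rate 18.5% applies instead.
The additional-duty order on H-982 targets Coreth, not Drenena; it does not apply.
Duty = ¥375,274.64 × 18.5% = ¥69,425.81.
Line 2 (S-497, Coreth, 715 units, ¥31,603.00):
Base rate for S-497 is ¥0.56/unit.
Additional duty on S-497 from Coreth: +56.6% ad valorem. Applied ad valorem rate = 56.6%.
Duty = ¥31,603.00 × 56.6% + 715 × ¥0.56 = ¥18,287.70.
Total = ¥69,425.81 + ¥18,287.70 = ¥87,713.51.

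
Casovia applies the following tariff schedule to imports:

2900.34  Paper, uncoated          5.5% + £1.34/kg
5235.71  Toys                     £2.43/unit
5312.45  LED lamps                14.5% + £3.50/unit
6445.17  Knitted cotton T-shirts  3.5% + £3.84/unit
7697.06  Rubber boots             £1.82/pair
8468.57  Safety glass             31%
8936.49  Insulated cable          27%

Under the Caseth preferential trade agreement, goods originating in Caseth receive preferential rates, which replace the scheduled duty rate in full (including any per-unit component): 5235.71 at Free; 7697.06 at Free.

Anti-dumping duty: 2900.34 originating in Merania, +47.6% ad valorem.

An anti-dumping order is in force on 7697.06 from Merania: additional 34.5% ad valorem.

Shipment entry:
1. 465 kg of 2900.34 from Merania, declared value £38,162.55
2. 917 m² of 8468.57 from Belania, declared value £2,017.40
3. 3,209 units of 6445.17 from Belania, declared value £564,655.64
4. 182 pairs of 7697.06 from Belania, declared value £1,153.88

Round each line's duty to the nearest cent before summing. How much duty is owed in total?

Line 1 (2900.34, Merania, 465 kg, £38,162.55):
Base rate for 2900.34 is 5.5% + £1.34/kg.
Additional duty on 2900.34 from Merania: +47.6%. Applied ad valorem rate: 5.5% + 47.6% = 53.1%.
Duty = £38,162.55 × 53.1% + 465 × £1.34 = £20,887.41.
Line 2 (8468.57, Belania, 917 m², £2,017.40):
Base rate for 8468.57 is 31%.
Duty = £2,017.40 × 31% = £625.39.
Line 3 (6445.17, Belania, 3,209 units, £564,655.64):
Base rate for 6445.17 is 3.5% + £3.84/unit.
Duty = £564,655.64 × 3.5% + 3,209 × £3.84 = £32,085.51.
Line 4 (7697.06, Belania, 182 pairs, £1,153.88):
Base rate for 7697.06 is £1.82/pair.
7697.06 has an FTA preferential rate, but origin Belania is not Caseth; base rate stands.
The additional-duty order on 7697.06 targets Merania, not Belania; it does not apply.
Duty = 182 × £1.82 = £331.24.
Total = £20,887.41 + £625.39 + £32,085.51 + £331.24 = £53,929.55.

£53,929.55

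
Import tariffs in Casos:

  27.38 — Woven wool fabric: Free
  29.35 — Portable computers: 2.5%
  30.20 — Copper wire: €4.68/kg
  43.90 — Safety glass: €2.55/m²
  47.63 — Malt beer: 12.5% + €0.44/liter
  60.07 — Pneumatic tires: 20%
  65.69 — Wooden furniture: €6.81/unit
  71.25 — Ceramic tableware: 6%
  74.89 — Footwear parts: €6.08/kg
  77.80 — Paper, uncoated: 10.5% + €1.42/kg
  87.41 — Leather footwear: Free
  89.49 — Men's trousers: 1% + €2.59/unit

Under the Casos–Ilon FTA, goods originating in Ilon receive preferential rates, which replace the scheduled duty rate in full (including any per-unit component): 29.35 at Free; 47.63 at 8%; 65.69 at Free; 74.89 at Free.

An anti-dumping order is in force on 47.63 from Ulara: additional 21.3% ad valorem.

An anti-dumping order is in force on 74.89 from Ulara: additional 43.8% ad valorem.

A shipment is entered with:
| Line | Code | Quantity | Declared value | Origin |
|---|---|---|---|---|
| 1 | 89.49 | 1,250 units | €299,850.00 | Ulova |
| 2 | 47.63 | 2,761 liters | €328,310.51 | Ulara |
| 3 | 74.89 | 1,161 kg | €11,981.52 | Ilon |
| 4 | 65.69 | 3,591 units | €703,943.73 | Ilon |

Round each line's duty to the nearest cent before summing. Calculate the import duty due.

€118,419.79

Line 1 (89.49, Ulova, 1,250 units, €299,850.00):
Base rate for 89.49 is 1% + €2.59/unit.
Duty = €299,850.00 × 1% + 1,250 × €2.59 = €6,236.00.
Line 2 (47.63, Ulara, 2,761 liters, €328,310.51):
Base rate for 47.63 is 12.5% + €0.44/liter.
47.63 has an FTA preferential rate, but origin Ulara is not Ilon; base rate stands.
Additional duty on 47.63 from Ulara: +21.3%. Applied ad valorem rate: 12.5% + 21.3% = 33.8%.
Duty = €328,310.51 × 33.8% + 2,761 × €0.44 = €112,183.79.
Line 3 (74.89, Ilon, 1,161 kg, €11,981.52):
Base rate for 74.89 is €6.08/kg.
Origin Ilon qualifies under the Casos–Ilon agreement and 74.89 is covered: preferential rate Free applies instead.
The additional-duty order on 74.89 targets Ulara, not Ilon; it does not apply.
Duty = €11,981.52 × 0% = €0.00.
Line 4 (65.69, Ilon, 3,591 units, €703,943.73):
Base rate for 65.69 is €6.81/unit.
Origin Ilon qualifies under the Casos–Ilon agreement and 65.69 is covered: preferential rate Free applies instead.
Duty = €703,943.73 × 0% = €0.00.
Total = €6,236.00 + €112,183.79 + €0.00 + €0.00 = €118,419.79.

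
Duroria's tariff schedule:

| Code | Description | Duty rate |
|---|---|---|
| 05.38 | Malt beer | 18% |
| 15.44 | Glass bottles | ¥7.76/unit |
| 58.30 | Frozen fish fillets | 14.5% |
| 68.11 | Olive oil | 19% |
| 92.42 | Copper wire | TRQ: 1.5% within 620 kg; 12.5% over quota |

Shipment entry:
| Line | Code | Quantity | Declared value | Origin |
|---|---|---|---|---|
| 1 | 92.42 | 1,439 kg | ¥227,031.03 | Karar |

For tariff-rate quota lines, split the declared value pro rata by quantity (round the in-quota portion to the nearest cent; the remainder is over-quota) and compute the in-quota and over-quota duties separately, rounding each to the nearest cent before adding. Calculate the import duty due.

Line 1 (92.42, Karar, 1,439 kg, ¥227,031.03):
Code 92.42 is under a tariff-rate quota (threshold 620 kg). In-quota: 620 kg at 1.5%; over-quota: 819 kg at 12.5%.
Pro-rata value split: in-quota = ¥227,031.03 × 620/1,439 = ¥97,817.40; over-quota = ¥227,031.03 − ¥97,817.40 = ¥129,213.63.
In-quota duty = ¥97,817.40 × 1.5% = ¥1,467.26. Over-quota duty = ¥129,213.63 × 12.5% = ¥16,151.70.
Line duty = ¥1,467.26 + ¥16,151.70 = ¥17,618.96.

¥17,618.96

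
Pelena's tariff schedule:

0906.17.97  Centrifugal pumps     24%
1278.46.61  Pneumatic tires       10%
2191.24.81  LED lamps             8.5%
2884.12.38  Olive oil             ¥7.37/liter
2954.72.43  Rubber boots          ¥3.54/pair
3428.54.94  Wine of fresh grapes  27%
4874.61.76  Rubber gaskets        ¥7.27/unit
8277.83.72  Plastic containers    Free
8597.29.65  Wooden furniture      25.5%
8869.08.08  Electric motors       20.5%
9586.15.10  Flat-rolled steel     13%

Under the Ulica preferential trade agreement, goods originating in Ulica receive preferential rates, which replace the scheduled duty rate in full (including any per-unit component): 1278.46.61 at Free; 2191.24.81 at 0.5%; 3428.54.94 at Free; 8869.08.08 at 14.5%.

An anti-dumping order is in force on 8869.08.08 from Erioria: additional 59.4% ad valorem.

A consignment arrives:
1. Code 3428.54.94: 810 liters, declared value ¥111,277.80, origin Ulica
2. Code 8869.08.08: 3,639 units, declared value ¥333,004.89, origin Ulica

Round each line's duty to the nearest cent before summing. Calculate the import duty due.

¥48,285.71

Line 1 (3428.54.94, Ulica, 810 liters, ¥111,277.80):
Base rate for 3428.54.94 is 27%.
Origin Ulica qualifies under the Pelena–Ulica agreement and 3428.54.94 is covered: preferential rate Free applies instead.
Duty = ¥111,277.80 × 0% = ¥0.00.
Line 2 (8869.08.08, Ulica, 3,639 units, ¥333,004.89):
Base rate for 8869.08.08 is 20.5%.
Origin Ulica qualifies under the Pelena–Ulica agreement and 8869.08.08 is covered: preferential rate 14.5% applies instead.
The additional-duty order on 8869.08.08 targets Erioria, not Ulica; it does not apply.
Duty = ¥333,004.89 × 14.5% = ¥48,285.71.
Total = ¥0.00 + ¥48,285.71 = ¥48,285.71.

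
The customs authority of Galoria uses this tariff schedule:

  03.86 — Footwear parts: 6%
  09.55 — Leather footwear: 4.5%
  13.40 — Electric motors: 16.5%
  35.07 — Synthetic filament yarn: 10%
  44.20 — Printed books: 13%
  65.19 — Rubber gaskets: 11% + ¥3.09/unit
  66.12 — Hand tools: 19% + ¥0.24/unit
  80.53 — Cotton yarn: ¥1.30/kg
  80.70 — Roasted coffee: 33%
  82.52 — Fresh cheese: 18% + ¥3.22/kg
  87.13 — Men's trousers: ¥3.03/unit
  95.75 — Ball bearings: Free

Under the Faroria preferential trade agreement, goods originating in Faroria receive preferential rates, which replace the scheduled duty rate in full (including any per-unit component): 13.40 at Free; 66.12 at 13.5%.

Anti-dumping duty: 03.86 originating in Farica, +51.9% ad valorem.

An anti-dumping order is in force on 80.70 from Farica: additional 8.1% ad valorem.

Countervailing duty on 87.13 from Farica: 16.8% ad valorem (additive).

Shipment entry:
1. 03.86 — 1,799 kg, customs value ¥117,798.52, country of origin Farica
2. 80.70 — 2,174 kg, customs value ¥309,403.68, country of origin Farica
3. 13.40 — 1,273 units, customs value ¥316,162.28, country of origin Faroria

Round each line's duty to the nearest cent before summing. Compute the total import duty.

¥195,370.25

Line 1 (03.86, Farica, 1,799 kg, ¥117,798.52):
Base rate for 03.86 is 6%.
Additional duty on 03.86 from Farica: +51.9%. Applied ad valorem rate: 6% + 51.9% = 57.9%.
Duty = ¥117,798.52 × 57.9% = ¥68,205.34.
Line 2 (80.70, Farica, 2,174 kg, ¥309,403.68):
Base rate for 80.70 is 33%.
Additional duty on 80.70 from Farica: +8.1%. Applied ad valorem rate: 33% + 8.1% = 41.1%.
Duty = ¥309,403.68 × 41.1% = ¥127,164.91.
Line 3 (13.40, Faroria, 1,273 units, ¥316,162.28):
Base rate for 13.40 is 16.5%.
Origin Faroria qualifies under the Galoria–Faroria agreement and 13.40 is covered: preferential rate Free applies instead.
Duty = ¥316,162.28 × 0% = ¥0.00.
Total = ¥68,205.34 + ¥127,164.91 + ¥0.00 = ¥195,370.25.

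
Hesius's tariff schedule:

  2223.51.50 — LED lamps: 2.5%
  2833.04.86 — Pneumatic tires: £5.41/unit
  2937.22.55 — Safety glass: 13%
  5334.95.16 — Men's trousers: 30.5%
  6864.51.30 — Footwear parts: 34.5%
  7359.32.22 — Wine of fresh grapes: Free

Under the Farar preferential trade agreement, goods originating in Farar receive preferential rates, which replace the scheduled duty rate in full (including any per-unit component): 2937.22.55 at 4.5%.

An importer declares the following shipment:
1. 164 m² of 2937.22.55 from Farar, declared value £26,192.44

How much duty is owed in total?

Line 1 (2937.22.55, Farar, 164 m², £26,192.44):
Base rate for 2937.22.55 is 13%.
Origin Farar qualifies under the Hesius–Farar agreement and 2937.22.55 is covered: preferential rate 4.5% applies instead.
Duty = £26,192.44 × 4.5% = £1,178.66.

£1,178.66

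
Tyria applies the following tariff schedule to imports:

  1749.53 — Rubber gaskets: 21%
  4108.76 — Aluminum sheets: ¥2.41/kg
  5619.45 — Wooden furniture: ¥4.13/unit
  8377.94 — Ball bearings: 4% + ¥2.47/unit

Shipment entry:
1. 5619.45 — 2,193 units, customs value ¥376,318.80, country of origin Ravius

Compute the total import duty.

¥9,057.09

Line 1 (5619.45, Ravius, 2,193 units, ¥376,318.80):
Base rate for 5619.45 is ¥4.13/unit.
Duty = 2,193 × ¥4.13 = ¥9,057.09.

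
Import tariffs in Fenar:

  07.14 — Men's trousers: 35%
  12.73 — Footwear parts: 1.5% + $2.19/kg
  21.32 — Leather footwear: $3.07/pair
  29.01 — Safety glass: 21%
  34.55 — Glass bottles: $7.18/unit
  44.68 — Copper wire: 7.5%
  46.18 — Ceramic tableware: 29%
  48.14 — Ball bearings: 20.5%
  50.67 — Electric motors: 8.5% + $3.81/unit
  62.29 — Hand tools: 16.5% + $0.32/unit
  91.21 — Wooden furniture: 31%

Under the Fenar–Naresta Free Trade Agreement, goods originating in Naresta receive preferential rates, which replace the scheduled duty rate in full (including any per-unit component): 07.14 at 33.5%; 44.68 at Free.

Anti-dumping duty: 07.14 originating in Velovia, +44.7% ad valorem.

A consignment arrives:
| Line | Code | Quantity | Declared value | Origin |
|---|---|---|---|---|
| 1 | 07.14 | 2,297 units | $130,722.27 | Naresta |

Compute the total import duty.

$43,791.96

Line 1 (07.14, Naresta, 2,297 units, $130,722.27):
Base rate for 07.14 is 35%.
Origin Naresta qualifies under the Fenar–Naresta agreement and 07.14 is covered: preferential rate 33.5% applies instead.
The additional-duty order on 07.14 targets Velovia, not Naresta; it does not apply.
Duty = $130,722.27 × 33.5% = $43,791.96.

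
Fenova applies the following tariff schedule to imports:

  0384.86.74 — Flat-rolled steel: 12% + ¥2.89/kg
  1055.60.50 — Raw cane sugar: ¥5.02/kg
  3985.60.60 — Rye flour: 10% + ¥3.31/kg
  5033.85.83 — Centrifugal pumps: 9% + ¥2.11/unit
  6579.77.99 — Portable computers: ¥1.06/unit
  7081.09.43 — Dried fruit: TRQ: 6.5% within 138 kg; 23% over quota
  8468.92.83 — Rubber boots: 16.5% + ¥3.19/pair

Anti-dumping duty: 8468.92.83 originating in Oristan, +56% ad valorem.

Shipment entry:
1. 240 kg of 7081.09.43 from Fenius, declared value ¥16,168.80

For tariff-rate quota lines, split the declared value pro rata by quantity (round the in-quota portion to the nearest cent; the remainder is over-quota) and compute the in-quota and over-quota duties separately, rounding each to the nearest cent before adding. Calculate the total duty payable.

Line 1 (7081.09.43, Fenius, 240 kg, ¥16,168.80):
Code 7081.09.43 is under a tariff-rate quota (threshold 138 kg). In-quota: 138 kg at 6.5%; over-quota: 102 kg at 23%.
Pro-rata value split: in-quota = ¥16,168.80 × 138/240 = ¥9,297.06; over-quota = ¥16,168.80 − ¥9,297.06 = ¥6,871.74.
In-quota duty = ¥9,297.06 × 6.5% = ¥604.31. Over-quota duty = ¥6,871.74 × 23% = ¥1,580.50.
Line duty = ¥604.31 + ¥1,580.50 = ¥2,184.81.

¥2,184.81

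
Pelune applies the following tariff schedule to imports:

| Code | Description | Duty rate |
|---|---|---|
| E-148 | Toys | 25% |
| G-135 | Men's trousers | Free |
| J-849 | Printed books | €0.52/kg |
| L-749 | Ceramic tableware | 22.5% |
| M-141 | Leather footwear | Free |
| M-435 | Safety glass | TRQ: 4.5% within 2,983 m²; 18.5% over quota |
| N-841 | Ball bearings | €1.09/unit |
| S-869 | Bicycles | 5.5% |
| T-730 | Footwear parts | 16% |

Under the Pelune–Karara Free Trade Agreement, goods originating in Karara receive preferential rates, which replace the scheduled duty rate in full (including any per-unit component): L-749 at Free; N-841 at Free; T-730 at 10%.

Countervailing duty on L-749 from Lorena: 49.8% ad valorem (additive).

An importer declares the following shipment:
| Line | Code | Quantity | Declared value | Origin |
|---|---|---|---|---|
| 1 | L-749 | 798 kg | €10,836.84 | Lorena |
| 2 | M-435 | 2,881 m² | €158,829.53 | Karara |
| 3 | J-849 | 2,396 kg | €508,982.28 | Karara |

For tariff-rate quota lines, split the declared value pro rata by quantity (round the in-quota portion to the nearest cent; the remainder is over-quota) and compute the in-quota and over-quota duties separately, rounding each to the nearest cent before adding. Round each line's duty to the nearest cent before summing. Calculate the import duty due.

€16,228.29

Line 1 (L-749, Lorena, 798 kg, €10,836.84):
Base rate for L-749 is 22.5%.
L-749 has an FTA preferential rate, but origin Lorena is not Karara; base rate stands.
Additional duty on L-749 from Lorena: +49.8%. Applied ad valorem rate: 22.5% + 49.8% = 72.3%.
Duty = €10,836.84 × 72.3% = €7,835.04.
Line 2 (M-435, Karara, 2,881 m², €158,829.53):
Code M-435 is under a tariff-rate quota (threshold 2,983 m²). Quantity 2,881 m² is within the quota, so the in-quota rate 4.5% applies to the full value.
Duty = €158,829.53 × 4.5% = €7,147.33.
Line 3 (J-849, Karara, 2,396 kg, €508,982.28):
Base rate for J-849 is €0.52/kg.
Origin Karara is the FTA partner but J-849 is not on the preference list; base rate stands.
Duty = 2,396 × €0.52 = €1,245.92.
Total = €7,835.04 + €7,147.33 + €1,245.92 = €16,228.29.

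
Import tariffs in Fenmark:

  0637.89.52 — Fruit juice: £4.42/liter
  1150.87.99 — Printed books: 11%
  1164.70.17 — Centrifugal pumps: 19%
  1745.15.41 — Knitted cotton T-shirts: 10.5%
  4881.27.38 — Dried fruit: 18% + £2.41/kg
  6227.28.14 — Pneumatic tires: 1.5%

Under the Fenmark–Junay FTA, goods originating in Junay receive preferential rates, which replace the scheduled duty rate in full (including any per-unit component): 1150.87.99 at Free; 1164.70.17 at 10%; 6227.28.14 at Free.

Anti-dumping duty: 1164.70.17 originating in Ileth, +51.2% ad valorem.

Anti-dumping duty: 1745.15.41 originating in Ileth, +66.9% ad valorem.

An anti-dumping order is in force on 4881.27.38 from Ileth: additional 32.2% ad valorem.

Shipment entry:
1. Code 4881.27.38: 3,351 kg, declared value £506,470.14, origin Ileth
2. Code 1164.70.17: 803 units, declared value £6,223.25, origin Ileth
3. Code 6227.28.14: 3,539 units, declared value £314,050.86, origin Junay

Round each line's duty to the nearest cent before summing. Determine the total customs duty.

Line 1 (4881.27.38, Ileth, 3,351 kg, £506,470.14):
Base rate for 4881.27.38 is 18% + £2.41/kg.
Additional duty on 4881.27.38 from Ileth: +32.2%. Applied ad valorem rate: 18% + 32.2% = 50.2%.
Duty = £506,470.14 × 50.2% + 3,351 × £2.41 = £262,323.92.
Line 2 (1164.70.17, Ileth, 803 units, £6,223.25):
Base rate for 1164.70.17 is 19%.
1164.70.17 has an FTA preferential rate, but origin Ileth is not Junay; base rate stands.
Additional duty on 1164.70.17 from Ileth: +51.2%. Applied ad valorem rate: 19% + 51.2% = 70.2%.
Duty = £6,223.25 × 70.2% = £4,368.72.
Line 3 (6227.28.14, Junay, 3,539 units, £314,050.86):
Base rate for 6227.28.14 is 1.5%.
Origin Junay qualifies under the Fenmark–Junay agreement and 6227.28.14 is covered: preferential rate Free applies instead.
Duty = £314,050.86 × 0% = £0.00.
Total = £262,323.92 + £4,368.72 + £0.00 = £266,692.64.

£266,692.64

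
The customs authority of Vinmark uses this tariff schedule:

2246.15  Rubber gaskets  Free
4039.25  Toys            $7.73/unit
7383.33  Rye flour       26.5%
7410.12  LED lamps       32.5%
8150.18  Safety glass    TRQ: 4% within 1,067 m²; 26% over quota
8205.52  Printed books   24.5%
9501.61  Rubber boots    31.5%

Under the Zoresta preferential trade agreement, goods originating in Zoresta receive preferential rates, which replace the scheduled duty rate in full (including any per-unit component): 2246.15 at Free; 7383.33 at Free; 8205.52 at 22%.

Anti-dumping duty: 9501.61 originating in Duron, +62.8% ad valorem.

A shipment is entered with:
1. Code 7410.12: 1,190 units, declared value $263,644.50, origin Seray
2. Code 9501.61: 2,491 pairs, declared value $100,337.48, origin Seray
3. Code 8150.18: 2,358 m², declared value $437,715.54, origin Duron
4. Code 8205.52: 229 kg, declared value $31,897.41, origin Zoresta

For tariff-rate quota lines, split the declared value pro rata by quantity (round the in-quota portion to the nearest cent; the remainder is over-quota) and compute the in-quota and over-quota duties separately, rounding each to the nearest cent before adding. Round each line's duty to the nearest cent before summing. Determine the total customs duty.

$194,539.46

Line 1 (7410.12, Seray, 1,190 units, $263,644.50):
Base rate for 7410.12 is 32.5%.
Duty = $263,644.50 × 32.5% = $85,684.46.
Line 2 (9501.61, Seray, 2,491 pairs, $100,337.48):
Base rate for 9501.61 is 31.5%.
The additional-duty order on 9501.61 targets Duron, not Seray; it does not apply.
Duty = $100,337.48 × 31.5% = $31,606.31.
Line 3 (8150.18, Duron, 2,358 m², $437,715.54):
Code 8150.18 is under a tariff-rate quota (threshold 1,067 m²). In-quota: 1,067 m² at 4%; over-quota: 1,291 m² at 26%.
Pro-rata value split: in-quota = $437,715.54 × 1,067/2,358 = $198,067.21; over-quota = $437,715.54 − $198,067.21 = $239,648.33.
In-quota duty = $198,067.21 × 4% = $7,922.69. Over-quota duty = $239,648.33 × 26% = $62,308.57.
Line duty = $7,922.69 + $62,308.57 = $70,231.26.
Line 4 (8205.52, Zoresta, 229 kg, $31,897.41):
Base rate for 8205.52 is 24.5%.
Origin Zoresta qualifies under the Vinmark–Zoresta agreement and 8205.52 is covered: preferential rate 22% applies instead.
Duty = $31,897.41 × 22% = $7,017.43.
Total = $85,684.46 + $31,606.31 + $70,231.26 + $7,017.43 = $194,539.46.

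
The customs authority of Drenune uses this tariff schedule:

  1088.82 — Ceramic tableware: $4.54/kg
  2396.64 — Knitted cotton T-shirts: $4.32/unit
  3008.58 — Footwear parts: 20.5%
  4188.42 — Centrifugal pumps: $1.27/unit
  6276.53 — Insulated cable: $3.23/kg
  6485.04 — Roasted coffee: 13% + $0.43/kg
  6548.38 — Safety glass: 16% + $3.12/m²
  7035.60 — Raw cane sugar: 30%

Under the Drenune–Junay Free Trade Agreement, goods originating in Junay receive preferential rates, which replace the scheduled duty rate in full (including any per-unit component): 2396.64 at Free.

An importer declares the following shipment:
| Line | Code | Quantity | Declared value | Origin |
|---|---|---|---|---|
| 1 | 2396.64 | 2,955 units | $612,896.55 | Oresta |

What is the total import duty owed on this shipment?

Line 1 (2396.64, Oresta, 2,955 units, $612,896.55):
Base rate for 2396.64 is $4.32/unit.
2396.64 has an FTA preferential rate, but origin Oresta is not Junay; base rate stands.
Duty = 2,955 × $4.32 = $12,765.60.

$12,765.60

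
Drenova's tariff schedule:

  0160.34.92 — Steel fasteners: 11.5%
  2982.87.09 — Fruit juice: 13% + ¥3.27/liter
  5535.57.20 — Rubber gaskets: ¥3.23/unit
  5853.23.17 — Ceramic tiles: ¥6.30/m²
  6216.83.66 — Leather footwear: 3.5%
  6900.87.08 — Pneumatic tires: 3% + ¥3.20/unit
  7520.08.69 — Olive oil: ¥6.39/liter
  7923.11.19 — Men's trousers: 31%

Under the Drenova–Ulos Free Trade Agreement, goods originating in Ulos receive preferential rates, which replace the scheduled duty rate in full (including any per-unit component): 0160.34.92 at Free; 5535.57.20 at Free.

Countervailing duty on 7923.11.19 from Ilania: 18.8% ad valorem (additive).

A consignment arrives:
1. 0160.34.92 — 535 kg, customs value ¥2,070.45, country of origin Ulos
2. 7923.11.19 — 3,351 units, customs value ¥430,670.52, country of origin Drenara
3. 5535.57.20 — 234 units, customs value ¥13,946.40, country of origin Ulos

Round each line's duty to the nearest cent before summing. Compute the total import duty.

Line 1 (0160.34.92, Ulos, 535 kg, ¥2,070.45):
Base rate for 0160.34.92 is 11.5%.
Origin Ulos qualifies under the Drenova–Ulos agreement and 0160.34.92 is covered: preferential rate Free applies instead.
Duty = ¥2,070.45 × 0% = ¥0.00.
Line 2 (7923.11.19, Drenara, 3,351 units, ¥430,670.52):
Base rate for 7923.11.19 is 31%.
The additional-duty order on 7923.11.19 targets Ilania, not Drenara; it does not apply.
Duty = ¥430,670.52 × 31% = ¥133,507.86.
Line 3 (5535.57.20, Ulos, 234 units, ¥13,946.40):
Base rate for 5535.57.20 is ¥3.23/unit.
Origin Ulos qualifies under the Drenova–Ulos agreement and 5535.57.20 is covered: preferential rate Free applies instead.
Duty = ¥13,946.40 × 0% = ¥0.00.
Total = ¥0.00 + ¥133,507.86 + ¥0.00 = ¥133,507.86.

¥133,507.86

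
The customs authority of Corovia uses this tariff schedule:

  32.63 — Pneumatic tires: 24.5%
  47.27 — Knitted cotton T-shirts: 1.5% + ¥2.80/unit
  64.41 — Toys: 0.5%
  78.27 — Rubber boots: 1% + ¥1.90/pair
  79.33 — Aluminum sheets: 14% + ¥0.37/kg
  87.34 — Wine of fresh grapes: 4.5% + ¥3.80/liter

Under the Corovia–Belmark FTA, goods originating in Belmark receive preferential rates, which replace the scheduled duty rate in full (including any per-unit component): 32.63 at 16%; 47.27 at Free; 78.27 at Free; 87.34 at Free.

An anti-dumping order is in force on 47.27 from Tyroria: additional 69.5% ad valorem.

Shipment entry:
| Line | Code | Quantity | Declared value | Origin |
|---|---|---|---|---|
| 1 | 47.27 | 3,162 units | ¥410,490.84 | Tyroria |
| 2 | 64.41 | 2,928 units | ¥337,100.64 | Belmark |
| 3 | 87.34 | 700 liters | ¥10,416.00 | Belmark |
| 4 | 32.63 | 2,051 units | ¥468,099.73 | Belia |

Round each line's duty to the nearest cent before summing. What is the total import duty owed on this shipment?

¥416,672.03

Line 1 (47.27, Tyroria, 3,162 units, ¥410,490.84):
Base rate for 47.27 is 1.5% + ¥2.80/unit.
47.27 has an FTA preferential rate, but origin Tyroria is not Belmark; base rate stands.
Additional duty on 47.27 from Tyroria: +69.5%. Applied ad valorem rate: 1.5% + 69.5% = 71%.
Duty = ¥410,490.84 × 71% + 3,162 × ¥2.80 = ¥300,302.10.
Line 2 (64.41, Belmark, 2,928 units, ¥337,100.64):
Base rate for 64.41 is 0.5%.
Origin Belmark is the FTA partner but 64.41 is not on the preference list; base rate stands.
Duty = ¥337,100.64 × 0.5% = ¥1,685.50.
Line 3 (87.34, Belmark, 700 liters, ¥10,416.00):
Base rate for 87.34 is 4.5% + ¥3.80/liter.
Origin Belmark qualifies under the Corovia–Belmark agreement and 87.34 is covered: preferential rate Free applies instead.
Duty = ¥10,416.00 × 0% = ¥0.00.
Line 4 (32.63, Belia, 2,051 units, ¥468,099.73):
Base rate for 32.63 is 24.5%.
32.63 has an FTA preferential rate, but origin Belia is not Belmark; base rate stands.
Duty = ¥468,099.73 × 24.5% = ¥114,684.43.
Total = ¥300,302.10 + ¥1,685.50 + ¥0.00 + ¥114,684.43 = ¥416,672.03.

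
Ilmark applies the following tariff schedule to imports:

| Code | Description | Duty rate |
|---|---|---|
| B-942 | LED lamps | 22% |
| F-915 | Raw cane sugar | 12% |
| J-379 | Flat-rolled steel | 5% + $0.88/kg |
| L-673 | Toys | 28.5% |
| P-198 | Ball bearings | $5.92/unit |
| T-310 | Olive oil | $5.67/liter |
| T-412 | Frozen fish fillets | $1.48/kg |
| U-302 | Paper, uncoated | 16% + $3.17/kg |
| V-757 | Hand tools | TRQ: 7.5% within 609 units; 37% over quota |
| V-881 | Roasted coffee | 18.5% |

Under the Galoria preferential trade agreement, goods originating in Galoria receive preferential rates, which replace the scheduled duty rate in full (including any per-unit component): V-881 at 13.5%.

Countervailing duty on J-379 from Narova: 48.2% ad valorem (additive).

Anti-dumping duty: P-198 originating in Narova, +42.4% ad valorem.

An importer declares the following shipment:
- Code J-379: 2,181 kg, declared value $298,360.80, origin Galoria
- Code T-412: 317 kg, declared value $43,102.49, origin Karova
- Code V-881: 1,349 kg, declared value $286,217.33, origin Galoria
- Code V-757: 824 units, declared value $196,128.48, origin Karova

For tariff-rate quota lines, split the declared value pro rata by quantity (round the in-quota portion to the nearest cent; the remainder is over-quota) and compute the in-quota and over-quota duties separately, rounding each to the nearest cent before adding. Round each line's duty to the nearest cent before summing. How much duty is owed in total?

Line 1 (J-379, Galoria, 2,181 kg, $298,360.80):
Base rate for J-379 is 5% + $0.88/kg.
Origin Galoria is the FTA partner but J-379 is not on the preference list; base rate stands.
The additional-duty order on J-379 targets Narova, not Galoria; it does not apply.
Duty = $298,360.80 × 5% + 2,181 × $0.88 = $16,837.32.
Line 2 (T-412, Karova, 317 kg, $43,102.49):
Base rate for T-412 is $1.48/kg.
Duty = 317 × $1.48 = $469.16.
Line 3 (V-881, Galoria, 1,349 kg, $286,217.33):
Base rate for V-881 is 18.5%.
Origin Galoria qualifies under the Ilmark–Galoria agreement and V-881 is covered: preferential rate 13.5% applies instead.
Duty = $286,217.33 × 13.5% = $38,639.34.
Line 4 (V-757, Karova, 824 units, $196,128.48):
Code V-757 is under a tariff-rate quota (threshold 609 units). In-quota: 609 units at 7.5%; over-quota: 215 units at 37%.
Pro-rata value split: in-quota = $196,128.48 × 609/824 = $144,954.18; over-quota = $196,128.48 − $144,954.18 = $51,174.30.
In-quota duty = $144,954.18 × 7.5% = $10,871.56. Over-quota duty = $51,174.30 × 37% = $18,934.49.
Line duty = $10,871.56 + $18,934.49 = $29,806.05.
Total = $16,837.32 + $469.16 + $38,639.34 + $29,806.05 = $85,751.87.

$85,751.87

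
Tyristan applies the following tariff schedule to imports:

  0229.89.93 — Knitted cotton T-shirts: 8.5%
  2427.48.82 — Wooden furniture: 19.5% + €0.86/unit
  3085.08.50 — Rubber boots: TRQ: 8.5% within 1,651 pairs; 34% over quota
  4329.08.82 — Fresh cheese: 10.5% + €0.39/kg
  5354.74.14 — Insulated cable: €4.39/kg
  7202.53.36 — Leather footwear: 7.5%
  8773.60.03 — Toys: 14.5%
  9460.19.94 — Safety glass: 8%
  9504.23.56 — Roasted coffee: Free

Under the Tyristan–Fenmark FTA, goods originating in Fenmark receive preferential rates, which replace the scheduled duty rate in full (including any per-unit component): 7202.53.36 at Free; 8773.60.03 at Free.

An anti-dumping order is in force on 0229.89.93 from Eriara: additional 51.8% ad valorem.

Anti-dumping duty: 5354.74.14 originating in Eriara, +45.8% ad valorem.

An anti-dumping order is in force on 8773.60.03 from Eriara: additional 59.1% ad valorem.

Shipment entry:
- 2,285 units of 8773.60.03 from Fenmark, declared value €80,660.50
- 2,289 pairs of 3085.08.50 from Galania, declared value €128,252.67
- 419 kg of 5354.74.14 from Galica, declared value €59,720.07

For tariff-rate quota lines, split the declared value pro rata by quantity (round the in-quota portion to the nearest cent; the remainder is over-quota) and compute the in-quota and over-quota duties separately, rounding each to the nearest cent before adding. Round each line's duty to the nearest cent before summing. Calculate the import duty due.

€21,856.41

Line 1 (8773.60.03, Fenmark, 2,285 units, €80,660.50):
Base rate for 8773.60.03 is 14.5%.
Origin Fenmark qualifies under the Tyristan–Fenmark agreement and 8773.60.03 is covered: preferential rate Free applies instead.
The additional-duty order on 8773.60.03 targets Eriara, not Fenmark; it does not apply.
Duty = €80,660.50 × 0% = €0.00.
Line 2 (3085.08.50, Galania, 2,289 pairs, €128,252.67):
Code 3085.08.50 is under a tariff-rate quota (threshold 1,651 pairs). In-quota: 1,651 pairs at 8.5%; over-quota: 638 pairs at 34%.
Pro-rata value split: in-quota = €128,252.67 × 1,651/2,289 = €92,505.53; over-quota = €128,252.67 − €92,505.53 = €35,747.14.
In-quota duty = €92,505.53 × 8.5% = €7,862.97. Over-quota duty = €35,747.14 × 34% = €12,154.03.
Line duty = €7,862.97 + €12,154.03 = €20,017.00.
Line 3 (5354.74.14, Galica, 419 kg, €59,720.07):
Base rate for 5354.74.14 is €4.39/kg.
The additional-duty order on 5354.74.14 targets Eriara, not Galica; it does not apply.
Duty = 419 × €4.39 = €1,839.41.
Total = €0.00 + €20,017.00 + €1,839.41 = €21,856.41.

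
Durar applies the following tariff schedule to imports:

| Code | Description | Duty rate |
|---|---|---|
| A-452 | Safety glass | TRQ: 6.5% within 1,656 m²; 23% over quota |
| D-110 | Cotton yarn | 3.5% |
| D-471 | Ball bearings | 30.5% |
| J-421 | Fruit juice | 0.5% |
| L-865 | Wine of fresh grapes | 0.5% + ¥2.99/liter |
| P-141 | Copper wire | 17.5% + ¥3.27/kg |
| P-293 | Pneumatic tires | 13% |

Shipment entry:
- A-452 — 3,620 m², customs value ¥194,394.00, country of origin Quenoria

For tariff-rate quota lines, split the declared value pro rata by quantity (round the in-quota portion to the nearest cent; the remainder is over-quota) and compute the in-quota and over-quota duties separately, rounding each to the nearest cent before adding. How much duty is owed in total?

Line 1 (A-452, Quenoria, 3,620 m², ¥194,394.00):
Code A-452 is under a tariff-rate quota (threshold 1,656 m²). In-quota: 1,656 m² at 6.5%; over-quota: 1,964 m² at 23%.
Pro-rata value split: in-quota = ¥194,394.00 × 1,656/3,620 = ¥88,927.20; over-quota = ¥194,394.00 − ¥88,927.20 = ¥105,466.80.
In-quota duty = ¥88,927.20 × 6.5% = ¥5,780.27. Over-quota duty = ¥105,466.80 × 23% = ¥24,257.36.
Line duty = ¥5,780.27 + ¥24,257.36 = ¥30,037.63.

¥30,037.63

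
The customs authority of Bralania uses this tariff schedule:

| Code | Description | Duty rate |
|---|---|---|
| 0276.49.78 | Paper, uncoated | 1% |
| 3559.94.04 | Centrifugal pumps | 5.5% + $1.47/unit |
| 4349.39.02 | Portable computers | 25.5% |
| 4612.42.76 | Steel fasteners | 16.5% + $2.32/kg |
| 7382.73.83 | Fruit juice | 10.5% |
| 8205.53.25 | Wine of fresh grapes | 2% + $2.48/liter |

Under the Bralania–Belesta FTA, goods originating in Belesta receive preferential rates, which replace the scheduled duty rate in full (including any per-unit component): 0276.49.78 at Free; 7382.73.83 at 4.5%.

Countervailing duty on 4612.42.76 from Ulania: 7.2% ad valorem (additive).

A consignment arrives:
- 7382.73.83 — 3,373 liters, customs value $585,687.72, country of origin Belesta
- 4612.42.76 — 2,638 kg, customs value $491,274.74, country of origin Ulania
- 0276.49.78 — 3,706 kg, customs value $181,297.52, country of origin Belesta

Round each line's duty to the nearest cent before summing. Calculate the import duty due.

Line 1 (7382.73.83, Belesta, 3,373 liters, $585,687.72):
Base rate for 7382.73.83 is 10.5%.
Origin Belesta qualifies under the Bralania–Belesta agreement and 7382.73.83 is covered: preferential rate 4.5% applies instead.
Duty = $585,687.72 × 4.5% = $26,355.95.
Line 2 (4612.42.76, Ulania, 2,638 kg, $491,274.74):
Base rate for 4612.42.76 is 16.5% + $2.32/kg.
Additional duty on 4612.42.76 from Ulania: +7.2%. Applied ad valorem rate: 16.5% + 7.2% = 23.7%.
Duty = $491,274.74 × 23.7% + 2,638 × $2.32 = $122,552.27.
Line 3 (0276.49.78, Belesta, 3,706 kg, $181,297.52):
Base rate for 0276.49.78 is 1%.
Origin Belesta qualifies under the Bralania–Belesta agreement and 0276.49.78 is covered: preferential rate Free applies instead.
Duty = $181,297.52 × 0% = $0.00.
Total = $26,355.95 + $122,552.27 + $0.00 = $148,908.22.

$148,908.22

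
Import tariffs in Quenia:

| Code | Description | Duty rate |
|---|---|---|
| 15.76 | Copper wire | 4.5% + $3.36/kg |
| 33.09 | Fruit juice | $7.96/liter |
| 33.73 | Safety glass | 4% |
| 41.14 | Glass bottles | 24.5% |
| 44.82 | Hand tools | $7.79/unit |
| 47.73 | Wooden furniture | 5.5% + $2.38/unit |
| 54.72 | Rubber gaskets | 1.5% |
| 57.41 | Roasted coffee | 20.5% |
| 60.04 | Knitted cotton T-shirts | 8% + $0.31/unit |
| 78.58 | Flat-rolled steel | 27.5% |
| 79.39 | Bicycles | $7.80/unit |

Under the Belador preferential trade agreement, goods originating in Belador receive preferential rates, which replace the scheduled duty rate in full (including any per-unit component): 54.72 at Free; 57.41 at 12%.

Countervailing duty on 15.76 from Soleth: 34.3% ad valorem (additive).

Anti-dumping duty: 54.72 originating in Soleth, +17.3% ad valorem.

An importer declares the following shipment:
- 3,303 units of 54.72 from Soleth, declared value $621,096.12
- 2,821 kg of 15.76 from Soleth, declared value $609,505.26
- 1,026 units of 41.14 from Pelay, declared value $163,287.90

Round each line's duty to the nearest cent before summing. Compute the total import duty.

$402,738.21

Line 1 (54.72, Soleth, 3,303 units, $621,096.12):
Base rate for 54.72 is 1.5%.
54.72 has an FTA preferential rate, but origin Soleth is not Belador; base rate stands.
Additional duty on 54.72 from Soleth: +17.3%. Applied ad valorem rate: 1.5% + 17.3% = 18.8%.
Duty = $621,096.12 × 18.8% = $116,766.07.
Line 2 (15.76, Soleth, 2,821 kg, $609,505.26):
Base rate for 15.76 is 4.5% + $3.36/kg.
Additional duty on 15.76 from Soleth: +34.3%. Applied ad valorem rate: 4.5% + 34.3% = 38.8%.
Duty = $609,505.26 × 38.8% + 2,821 × $3.36 = $245,966.60.
Line 3 (41.14, Pelay, 1,026 units, $163,287.90):
Base rate for 41.14 is 24.5%.
Duty = $163,287.90 × 24.5% = $40,005.54.
Total = $116,766.07 + $245,966.60 + $40,005.54 = $402,738.21.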